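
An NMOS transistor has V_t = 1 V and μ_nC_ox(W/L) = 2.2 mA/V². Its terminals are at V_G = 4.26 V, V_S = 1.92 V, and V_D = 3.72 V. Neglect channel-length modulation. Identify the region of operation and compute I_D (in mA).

V_GS = V_G − V_S = 4.26 − 1.92 = 2.34 V; V_DS = V_D − V_S = 3.72 − 1.92 = 1.8 V.
V_ov = V_GS − V_t = 2.34 − 1 = 1.34 V.
Since V_DS = 1.8 V ≥ V_ov = 1.34 V, the device is in saturation.
I_D = ½ k_n V_ov² = 0.5 × 2.2 × 1.34² = 1.98 mA.

Saturation; I_D = 1.98 mA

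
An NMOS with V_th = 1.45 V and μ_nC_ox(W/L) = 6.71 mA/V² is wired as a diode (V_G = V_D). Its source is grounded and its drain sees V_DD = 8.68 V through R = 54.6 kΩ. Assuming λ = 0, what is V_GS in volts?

V_GS = 1.65 V

With gate tied to drain, V_GS = V_DS ≥ V_GS − V_th, so the device is in saturation.
KCL at the drain: ½ k_n (V_GS − V_th)² = (V_DD − V_GS)/R.
Let x = V_GS − 1.45. Then 183 x² + x − 7.23 = 0, giving x = 0.196 V (positive root), so V_GS = 1.65 V.
I_D = (V_DD − V_GS)/R = (8.68 − 1.65) / 54.6 = 0.129 mA.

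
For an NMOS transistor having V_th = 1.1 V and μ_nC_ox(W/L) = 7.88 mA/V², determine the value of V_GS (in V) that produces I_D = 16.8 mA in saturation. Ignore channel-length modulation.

In saturation I_D = ½ k_n (V_GS − V_th)², so V_GS − V_th = √(2 I_D / k_n) = √(2 × 16.8 / 7.88) = 2.06 V.
V_GS = 1.1 + 2.06 = 3.16 V.

V_GS = 3.16 V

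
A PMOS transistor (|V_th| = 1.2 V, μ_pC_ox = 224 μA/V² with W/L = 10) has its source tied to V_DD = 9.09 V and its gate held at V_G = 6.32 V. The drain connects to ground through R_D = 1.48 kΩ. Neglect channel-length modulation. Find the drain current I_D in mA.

V_SG = V_DD − V_G = 9.09 − 6.32 = 2.77 V, so V_ov = 2.77 − 1.2 = 1.57 V.
k_p = μ_pC_ox · (W/L) = 2.24 mA/V².
Assume saturation: I_D = ½ k_p V_ov² = 0.5 × 2.24 × 1.57² = 2.76 mA, giving V_SD = V_DD − I_D R_D = 9.09 − 2.76 × 1.48 = 5 V.
V_SD = 5 V ≥ V_ov = 1.57 V, confirming saturation.

I_D = 2.76 mA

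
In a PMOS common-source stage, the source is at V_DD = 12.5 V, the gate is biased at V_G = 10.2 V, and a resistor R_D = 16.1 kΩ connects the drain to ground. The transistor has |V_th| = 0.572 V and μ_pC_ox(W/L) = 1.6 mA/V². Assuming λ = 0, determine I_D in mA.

V_SG = V_DD − V_G = 12.5 − 10.2 = 2.3 V, so V_ov = 2.3 − 0.572 = 1.73 V.
Assume saturation: I_D = ½ k_p V_ov² = 0.5 × 1.6 × 1.73² = 2.39 mA, giving V_SD = V_DD − I_D R_D = 12.5 − 2.39 × 16.1 = -26 V.
But -26 V < V_ov = 1.73 V, so the device is actually in triode.
In triode I_D = k_p[V_ov V_SD − ½ V_SD²] and I_D = (V_DD − V_SD)/R_D. Equating: 12.9 V_SD² − 45.51 V_SD + 12.5 = 0, giving V_SD = 0.3 V (the root below V_ov).
I_D = (12.5 − 0.3) / 16.1 = 0.758 mA.

I_D = 0.758 mA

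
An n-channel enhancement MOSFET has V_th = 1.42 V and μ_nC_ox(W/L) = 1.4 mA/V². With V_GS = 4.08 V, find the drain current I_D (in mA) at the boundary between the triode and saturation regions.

I_D = 4.95 mA

At the boundary V_DS = V_ov = V_GS − V_th = 4.08 − 1.42 = 2.66 V.
I_D = ½ k_n V_ov² = 0.5 × 1.4 × 2.66² = 4.95 mA.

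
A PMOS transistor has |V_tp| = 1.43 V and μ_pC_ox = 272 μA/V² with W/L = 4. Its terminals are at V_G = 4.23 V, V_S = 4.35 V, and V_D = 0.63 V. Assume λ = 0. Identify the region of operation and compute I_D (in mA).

Cutoff; I_D = 0 mA

V_SG = V_S − V_G = 4.35 − 4.23 = 0.12 V; V_SD = V_S − V_D = 4.35 − 0.63 = 3.72 V.
V_SG = 0.12 V < |V_tp| = 1.43 V, so the transistor is in cutoff.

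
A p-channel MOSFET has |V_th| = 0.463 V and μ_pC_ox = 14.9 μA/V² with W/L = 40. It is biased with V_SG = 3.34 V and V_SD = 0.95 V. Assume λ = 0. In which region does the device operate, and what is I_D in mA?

k_p = μ_pC_ox · (W/L) = 0.596 mA/V².
V_ov = V_SG − |V_th| = 3.34 − 0.463 = 2.88 V.
Since V_SD = 0.95 V < V_ov = 2.88 V, the device is in the triode region.
I_D = k_p [V_ov · V_SD − ½ V_SD²] = 0.596 × [2.88 × 0.95 − 0.5 × 0.95²] = 1.36 mA.

Triode; I_D = 1.36 mA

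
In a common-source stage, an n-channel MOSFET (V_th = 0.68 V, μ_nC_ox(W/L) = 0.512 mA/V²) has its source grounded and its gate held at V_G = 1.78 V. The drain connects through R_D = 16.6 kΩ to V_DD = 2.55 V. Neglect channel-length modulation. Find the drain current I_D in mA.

I_D = 0.137 mA

V_GS = V_G = 1.78 V, so V_ov = 1.78 − 0.68 = 1.1 V.
Assume saturation: I_D = ½ k_n V_ov² = 0.5 × 0.512 × 1.1² = 0.31 mA, giving V_DS = V_DD − I_D R_D = 2.55 − 0.31 × 16.6 = -2.59 V.
But -2.59 V < V_ov = 1.1 V, so the device is actually in triode.
In triode I_D = k_n[V_ov V_DS − ½ V_DS²] and I_D = (V_DD − V_DS)/R_D. Equating: 4.25 V_DS² − 10.35 V_DS + 2.55 = 0, giving V_DS = 0.278 V (the root below V_ov).
I_D = (2.55 − 0.278) / 16.6 = 0.137 mA.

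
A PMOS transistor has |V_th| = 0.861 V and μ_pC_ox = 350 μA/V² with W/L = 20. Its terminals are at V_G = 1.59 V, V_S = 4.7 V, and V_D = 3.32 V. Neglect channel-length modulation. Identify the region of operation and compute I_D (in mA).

Triode; I_D = 15.1 mA

V_SG = V_S − V_G = 4.7 − 1.59 = 3.11 V; V_SD = V_S − V_D = 4.7 − 3.32 = 1.38 V.
k_p = μ_pC_ox · (W/L) = 7 mA/V².
V_ov = V_SG − |V_th| = 3.11 − 0.861 = 2.25 V.
Since V_SD = 1.38 V < V_ov = 2.25 V, the device is in the triode region.
I_D = k_p [V_ov · V_SD − ½ V_SD²] = 7 × [2.25 × 1.38 − 0.5 × 1.38²] = 15.1 mA.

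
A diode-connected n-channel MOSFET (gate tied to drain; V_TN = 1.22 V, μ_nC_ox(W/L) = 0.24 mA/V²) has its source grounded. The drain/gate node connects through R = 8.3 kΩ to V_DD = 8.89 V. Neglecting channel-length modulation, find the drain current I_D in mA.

With gate tied to drain, V_GS = V_DS ≥ V_GS − V_TN, so the device is in saturation.
KCL at the drain: ½ k_n (V_GS − V_TN)² = (V_DD − V_GS)/R.
Let x = V_GS − 1.22. Then 0.996 x² + x − 7.67 = 0, giving x = 2.32 V (positive root), so V_GS = 3.54 V.
I_D = (V_DD − V_GS)/R = (8.89 − 3.54) / 8.3 = 0.645 mA.

I_D = 0.645 mA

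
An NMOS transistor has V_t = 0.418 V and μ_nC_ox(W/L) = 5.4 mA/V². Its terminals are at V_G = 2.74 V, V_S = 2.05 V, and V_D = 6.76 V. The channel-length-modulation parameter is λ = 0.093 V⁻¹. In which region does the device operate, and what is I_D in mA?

V_GS = V_G − V_S = 2.74 − 2.05 = 0.69 V; V_DS = V_D − V_S = 6.76 − 2.05 = 4.71 V.
V_ov = V_GS − V_t = 0.69 − 0.418 = 0.272 V.
Since V_DS = 4.71 V ≥ V_ov = 0.272 V, the device is in saturation.
I_D = ½ k_n V_ov² (1 + λ V_DS) = 0.5 × 5.4 × 0.272² × (1 + 0.093 × 4.71) = 0.287 mA.

Saturation; I_D = 0.287 mA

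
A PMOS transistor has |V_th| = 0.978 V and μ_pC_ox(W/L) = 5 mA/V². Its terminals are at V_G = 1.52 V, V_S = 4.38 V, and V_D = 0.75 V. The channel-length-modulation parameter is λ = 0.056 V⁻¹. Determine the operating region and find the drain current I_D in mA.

Saturation; I_D = 10.7 mA

V_SG = V_S − V_G = 4.38 − 1.52 = 2.86 V; V_SD = V_S − V_D = 4.38 − 0.75 = 3.63 V.
V_ov = V_SG − |V_th| = 2.86 − 0.978 = 1.88 V.
Since V_SD = 3.63 V ≥ V_ov = 1.88 V, the device is in saturation.
I_D = ½ k_p V_ov² (1 + λ V_SD) = 0.5 × 5 × 1.88² × (1 + 0.056 × 3.63) = 10.7 mA.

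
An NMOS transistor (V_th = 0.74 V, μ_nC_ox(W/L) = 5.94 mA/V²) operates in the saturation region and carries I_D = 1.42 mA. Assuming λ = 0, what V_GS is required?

V_GS = 1.43 V

In saturation I_D = ½ k_n (V_GS − V_th)², so V_GS − V_th = √(2 I_D / k_n) = √(2 × 1.42 / 5.94) = 0.691 V.
V_GS = 0.74 + 0.691 = 1.43 V.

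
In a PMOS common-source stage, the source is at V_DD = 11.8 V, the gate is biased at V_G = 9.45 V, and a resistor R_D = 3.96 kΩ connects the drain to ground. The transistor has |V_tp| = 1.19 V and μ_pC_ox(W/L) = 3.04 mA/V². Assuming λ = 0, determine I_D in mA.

I_D = 2.05 mA

V_SG = V_DD − V_G = 11.8 − 9.45 = 2.35 V, so V_ov = 2.35 − 1.19 = 1.16 V.
Assume saturation: I_D = ½ k_p V_ov² = 0.5 × 3.04 × 1.16² = 2.05 mA, giving V_SD = V_DD − I_D R_D = 11.8 − 2.05 × 3.96 = 3.7 V.
V_SD = 3.7 V ≥ V_ov = 1.16 V, confirming saturation.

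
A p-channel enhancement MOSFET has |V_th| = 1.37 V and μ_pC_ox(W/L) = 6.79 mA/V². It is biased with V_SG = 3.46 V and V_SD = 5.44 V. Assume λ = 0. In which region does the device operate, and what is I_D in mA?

Saturation; I_D = 14.8 mA

V_ov = V_SG − |V_th| = 3.46 − 1.37 = 2.09 V.
Since V_SD = 5.44 V ≥ V_ov = 2.09 V, the device is in saturation.
I_D = ½ k_p V_ov² = 0.5 × 6.79 × 2.09² = 14.8 mA.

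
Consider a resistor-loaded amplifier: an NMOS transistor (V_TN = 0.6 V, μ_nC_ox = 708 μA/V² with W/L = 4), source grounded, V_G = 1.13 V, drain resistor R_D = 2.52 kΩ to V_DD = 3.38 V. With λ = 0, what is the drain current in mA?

I_D = 0.398 mA

V_GS = V_G = 1.13 V, so V_ov = 1.13 − 0.6 = 0.53 V.
k_n = μ_nC_ox · (W/L) = 2.832 mA/V².
Assume saturation: I_D = ½ k_n V_ov² = 0.5 × 2.832 × 0.53² = 0.398 mA, giving V_DS = V_DD − I_D R_D = 3.38 − 0.398 × 2.52 = 2.38 V.
V_DS = 2.38 V ≥ V_ov = 0.53 V, confirming saturation.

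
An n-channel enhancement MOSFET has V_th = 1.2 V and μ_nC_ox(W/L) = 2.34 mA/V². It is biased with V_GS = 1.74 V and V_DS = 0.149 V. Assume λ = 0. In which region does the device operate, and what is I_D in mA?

V_ov = V_GS − V_th = 1.74 − 1.2 = 0.54 V.
Since V_DS = 0.149 V < V_ov = 0.54 V, the device is in the triode region.
I_D = k_n [V_ov · V_DS − ½ V_DS²] = 2.34 × [0.54 × 0.149 − 0.5 × 0.149²] = 0.162 mA.

Triode; I_D = 0.162 mA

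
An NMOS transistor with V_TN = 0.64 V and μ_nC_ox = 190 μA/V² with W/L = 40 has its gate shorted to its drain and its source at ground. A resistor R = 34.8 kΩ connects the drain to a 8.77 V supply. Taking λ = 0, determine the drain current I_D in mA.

I_D = 0.227 mA

With gate tied to drain, V_GS = V_DS ≥ V_GS − V_TN, so the device is in saturation.
k_n = μ_nC_ox · (W/L) = 7.6 mA/V².
KCL at the drain: ½ k_n (V_GS − V_TN)² = (V_DD − V_GS)/R.
Let x = V_GS − 0.64. Then 132 x² + x − 8.13 = 0, giving x = 0.244 V (positive root), so V_GS = 0.884 V.
I_D = (V_DD − V_GS)/R = (8.77 − 0.884) / 34.8 = 0.227 mA.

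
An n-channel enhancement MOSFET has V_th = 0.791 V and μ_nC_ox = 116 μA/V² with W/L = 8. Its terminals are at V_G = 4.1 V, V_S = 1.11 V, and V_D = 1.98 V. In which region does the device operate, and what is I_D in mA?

V_GS = V_G − V_S = 4.1 − 1.11 = 2.99 V; V_DS = V_D − V_S = 1.98 − 1.11 = 0.87 V.
k_n = μ_nC_ox · (W/L) = 0.928 mA/V².
V_ov = V_GS − V_th = 2.99 − 0.791 = 2.2 V.
Since V_DS = 0.87 V < V_ov = 2.2 V, the device is in the triode region.
I_D = k_n [V_ov · V_DS − ½ V_DS²] = 0.928 × [2.2 × 0.87 − 0.5 × 0.87²] = 1.42 mA.

Triode; I_D = 1.42 mA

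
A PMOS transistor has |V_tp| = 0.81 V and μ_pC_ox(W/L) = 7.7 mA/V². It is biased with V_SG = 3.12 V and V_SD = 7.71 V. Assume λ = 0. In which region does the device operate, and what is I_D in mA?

V_ov = V_SG − |V_tp| = 3.12 − 0.81 = 2.31 V.
Since V_SD = 7.71 V ≥ V_ov = 2.31 V, the device is in saturation.
I_D = ½ k_p V_ov² = 0.5 × 7.7 × 2.31² = 20.5 mA.

Saturation; I_D = 20.5 mA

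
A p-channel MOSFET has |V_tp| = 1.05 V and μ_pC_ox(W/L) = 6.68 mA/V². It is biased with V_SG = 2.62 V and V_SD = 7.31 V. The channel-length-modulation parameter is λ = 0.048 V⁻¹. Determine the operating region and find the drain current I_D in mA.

V_ov = V_SG − |V_tp| = 2.62 − 1.05 = 1.57 V.
Since V_SD = 7.31 V ≥ V_ov = 1.57 V, the device is in saturation.
I_D = ½ k_p V_ov² (1 + λ V_SD) = 0.5 × 6.68 × 1.57² × (1 + 0.048 × 7.31) = 11.1 mA.

Saturation; I_D = 11.1 mA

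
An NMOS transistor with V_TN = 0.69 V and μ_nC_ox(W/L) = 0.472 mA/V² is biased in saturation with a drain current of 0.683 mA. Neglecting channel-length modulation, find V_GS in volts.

In saturation I_D = ½ k_n (V_GS − V_TN)², so V_GS − V_TN = √(2 I_D / k_n) = √(2 × 0.683 / 0.472) = 1.7 V.
V_GS = 0.69 + 1.7 = 2.39 V.

V_GS = 2.39 V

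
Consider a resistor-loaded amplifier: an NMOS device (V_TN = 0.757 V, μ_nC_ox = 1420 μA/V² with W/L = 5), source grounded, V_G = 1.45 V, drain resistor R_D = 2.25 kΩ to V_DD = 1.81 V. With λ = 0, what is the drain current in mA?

V_GS = V_G = 1.45 V, so V_ov = 1.45 − 0.757 = 0.693 V.
k_n = μ_nC_ox · (W/L) = 7.1 mA/V².
Assume saturation: I_D = ½ k_n V_ov² = 0.5 × 7.1 × 0.693² = 1.7 mA, giving V_DS = V_DD − I_D R_D = 1.81 − 1.7 × 2.25 = -2.03 V.
But -2.03 V < V_ov = 0.693 V, so the device is actually in triode.
In triode I_D = k_n[V_ov V_DS − ½ V_DS²] and I_D = (V_DD − V_DS)/R_D. Equating: 7.99 V_DS² − 12.07 V_DS + 1.81 = 0, giving V_DS = 0.169 V (the root below V_ov).
I_D = (1.81 − 0.169) / 2.25 = 0.729 mA.

I_D = 0.729 mA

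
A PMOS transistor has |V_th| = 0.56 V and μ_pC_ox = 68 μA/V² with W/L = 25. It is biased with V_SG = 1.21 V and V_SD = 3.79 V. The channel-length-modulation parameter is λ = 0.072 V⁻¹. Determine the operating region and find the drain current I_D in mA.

k_p = μ_pC_ox · (W/L) = 1.7 mA/V².
V_ov = V_SG − |V_th| = 1.21 − 0.56 = 0.65 V.
Since V_SD = 3.79 V ≥ V_ov = 0.65 V, the device is in saturation.
I_D = ½ k_p V_ov² (1 + λ V_SD) = 0.5 × 1.7 × 0.65² × (1 + 0.072 × 3.79) = 0.457 mA.

Saturation; I_D = 0.457 mA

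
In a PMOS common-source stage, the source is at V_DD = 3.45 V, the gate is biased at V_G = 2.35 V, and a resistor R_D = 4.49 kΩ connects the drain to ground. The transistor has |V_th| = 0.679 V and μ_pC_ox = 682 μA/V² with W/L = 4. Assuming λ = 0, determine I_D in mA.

I_D = 0.242 mA

V_SG = V_DD − V_G = 3.45 − 2.35 = 1.1 V, so V_ov = 1.1 − 0.679 = 0.421 V.
k_p = μ_pC_ox · (W/L) = 2.728 mA/V².
Assume saturation: I_D = ½ k_p V_ov² = 0.5 × 2.728 × 0.421² = 0.242 mA, giving V_SD = V_DD − I_D R_D = 3.45 − 0.242 × 4.49 = 2.36 V.
V_SD = 2.36 V ≥ V_ov = 0.421 V, confirming saturation.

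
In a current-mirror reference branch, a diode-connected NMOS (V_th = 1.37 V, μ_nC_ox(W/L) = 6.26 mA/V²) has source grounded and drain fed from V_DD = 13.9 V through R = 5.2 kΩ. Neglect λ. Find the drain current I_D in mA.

I_D = 2.25 mA

With gate tied to drain, V_GS = V_DS ≥ V_GS − V_th, so the device is in saturation.
KCL at the drain: ½ k_n (V_GS − V_th)² = (V_DD − V_GS)/R.
Let x = V_GS − 1.37. Then 16.3 x² + x − 12.53 = 0, giving x = 0.847 V (positive root), so V_GS = 2.22 V.
I_D = (V_DD − V_GS)/R = (13.9 − 2.22) / 5.2 = 2.25 mA.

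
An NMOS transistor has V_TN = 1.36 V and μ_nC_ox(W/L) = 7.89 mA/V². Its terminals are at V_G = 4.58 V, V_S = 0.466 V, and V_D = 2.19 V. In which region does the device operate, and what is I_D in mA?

V_GS = V_G − V_S = 4.58 − 0.466 = 4.11 V; V_DS = V_D − V_S = 2.19 − 0.466 = 1.72 V.
V_ov = V_GS − V_TN = 4.11 − 1.36 = 2.75 V.
Since V_DS = 1.72 V < V_ov = 2.75 V, the device is in the triode region.
I_D = k_n [V_ov · V_DS − ½ V_DS²] = 7.89 × [2.75 × 1.72 − 0.5 × 1.72²] = 25.7 mA.

Triode; I_D = 25.7 mA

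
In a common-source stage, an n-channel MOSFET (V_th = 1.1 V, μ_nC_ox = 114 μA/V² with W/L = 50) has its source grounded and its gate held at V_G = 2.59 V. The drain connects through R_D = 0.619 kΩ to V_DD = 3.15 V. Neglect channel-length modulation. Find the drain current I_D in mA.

I_D = 4.11 mA

V_GS = V_G = 2.59 V, so V_ov = 2.59 − 1.1 = 1.49 V.
k_n = μ_nC_ox · (W/L) = 5.7 mA/V².
Assume saturation: I_D = ½ k_n V_ov² = 0.5 × 5.7 × 1.49² = 6.33 mA, giving V_DS = V_DD − I_D R_D = 3.15 − 6.33 × 0.619 = -0.767 V.
But -0.767 V < V_ov = 1.49 V, so the device is actually in triode.
In triode I_D = k_n[V_ov V_DS − ½ V_DS²] and I_D = (V_DD − V_DS)/R_D. Equating: 1.76 V_DS² − 6.257 V_DS + 3.15 = 0, giving V_DS = 0.607 V (the root below V_ov).
I_D = (3.15 − 0.607) / 0.619 = 4.11 mA.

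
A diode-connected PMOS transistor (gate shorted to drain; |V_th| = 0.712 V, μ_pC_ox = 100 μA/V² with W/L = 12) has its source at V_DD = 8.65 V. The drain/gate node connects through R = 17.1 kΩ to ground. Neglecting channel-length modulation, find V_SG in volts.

With gate tied to drain, V_SG = V_SD ≥ V_SG − |V_th|, so the device is in saturation.
k_p = μ_pC_ox · (W/L) = 1.2 mA/V².
KCL at the drain: ½ k_p (V_SG − |V_th|)² = (V_DD − V_SG)/R.
Let x = V_SG − 0.712. Then 10.3 x² + x − 7.938 = 0, giving x = 0.832 V (positive root), so V_SG = 1.54 V.
I_D = (V_DD − V_SG)/R = (8.65 − 1.54) / 17.1 = 0.416 mA.

V_SG = 1.54 V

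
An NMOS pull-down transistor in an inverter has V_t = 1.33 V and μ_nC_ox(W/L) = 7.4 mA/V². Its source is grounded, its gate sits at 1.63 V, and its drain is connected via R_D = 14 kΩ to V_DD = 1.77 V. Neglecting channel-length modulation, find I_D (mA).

I_D = 0.122 mA

V_GS = V_G = 1.63 V, so V_ov = 1.63 − 1.33 = 0.3 V.
Assume saturation: I_D = ½ k_n V_ov² = 0.5 × 7.4 × 0.3² = 0.333 mA, giving V_DS = V_DD − I_D R_D = 1.77 − 0.333 × 14 = -2.89 V.
But -2.89 V < V_ov = 0.3 V, so the device is actually in triode.
In triode I_D = k_n[V_ov V_DS − ½ V_DS²] and I_D = (V_DD − V_DS)/R_D. Equating: 51.8 V_DS² − 32.08 V_DS + 1.77 = 0, giving V_DS = 0.0612 V (the root below V_ov).
I_D = (1.77 − 0.0612) / 14 = 0.122 mA.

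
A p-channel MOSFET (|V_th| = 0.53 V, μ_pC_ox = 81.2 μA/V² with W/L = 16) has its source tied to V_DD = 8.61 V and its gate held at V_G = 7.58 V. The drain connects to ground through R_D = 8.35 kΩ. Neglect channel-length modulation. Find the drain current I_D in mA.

I_D = 0.162 mA

V_SG = V_DD − V_G = 8.61 − 7.58 = 1.03 V, so V_ov = 1.03 − 0.53 = 0.5 V.
k_p = μ_pC_ox · (W/L) = 1.299 mA/V².
Assume saturation: I_D = ½ k_p V_ov² = 0.5 × 1.299 × 0.5² = 0.162 mA, giving V_SD = V_DD − I_D R_D = 8.61 − 0.162 × 8.35 = 7.25 V.
V_SD = 7.25 V ≥ V_ov = 0.5 V, confirming saturation.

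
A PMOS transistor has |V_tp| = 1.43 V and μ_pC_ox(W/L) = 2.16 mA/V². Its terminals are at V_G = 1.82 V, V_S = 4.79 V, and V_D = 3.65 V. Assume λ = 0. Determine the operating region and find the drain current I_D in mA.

V_SG = V_S − V_G = 4.79 − 1.82 = 2.97 V; V_SD = V_S − V_D = 4.79 − 3.65 = 1.14 V.
V_ov = V_SG − |V_tp| = 2.97 − 1.43 = 1.54 V.
Since V_SD = 1.14 V < V_ov = 1.54 V, the device is in the triode region.
I_D = k_p [V_ov · V_SD − ½ V_SD²] = 2.16 × [1.54 × 1.14 − 0.5 × 1.14²] = 2.39 mA.

Triode; I_D = 2.39 mA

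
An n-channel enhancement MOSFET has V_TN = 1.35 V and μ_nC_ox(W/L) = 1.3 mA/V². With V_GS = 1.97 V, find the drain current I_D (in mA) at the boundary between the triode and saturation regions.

At the boundary V_DS = V_ov = V_GS − V_TN = 1.97 − 1.35 = 0.62 V.
I_D = ½ k_n V_ov² = 0.5 × 1.3 × 0.62² = 0.25 mA.

I_D = 0.250 mA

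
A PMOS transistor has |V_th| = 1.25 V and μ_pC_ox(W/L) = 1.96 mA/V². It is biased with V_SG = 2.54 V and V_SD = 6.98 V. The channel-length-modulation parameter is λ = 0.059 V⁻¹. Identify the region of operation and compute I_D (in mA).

V_ov = V_SG − |V_th| = 2.54 − 1.25 = 1.29 V.
Since V_SD = 6.98 V ≥ V_ov = 1.29 V, the device is in saturation.
I_D = ½ k_p V_ov² (1 + λ V_SD) = 0.5 × 1.96 × 1.29² × (1 + 0.059 × 6.98) = 2.3 mA.

Saturation; I_D = 2.30 mA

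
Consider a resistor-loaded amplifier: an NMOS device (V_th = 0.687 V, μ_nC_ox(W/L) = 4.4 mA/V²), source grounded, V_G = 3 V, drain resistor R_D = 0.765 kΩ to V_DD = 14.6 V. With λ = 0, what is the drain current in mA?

I_D = 11.8 mA

V_GS = V_G = 3 V, so V_ov = 3 − 0.687 = 2.31 V.
Assume saturation: I_D = ½ k_n V_ov² = 0.5 × 4.4 × 2.31² = 11.8 mA, giving V_DS = V_DD − I_D R_D = 14.6 − 11.8 × 0.765 = 5.6 V.
V_DS = 5.6 V ≥ V_ov = 2.31 V, confirming saturation.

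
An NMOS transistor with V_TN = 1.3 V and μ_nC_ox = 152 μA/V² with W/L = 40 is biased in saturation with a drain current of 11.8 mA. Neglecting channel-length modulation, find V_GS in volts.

k_n = μ_nC_ox · (W/L) = 6.08 mA/V².
In saturation I_D = ½ k_n (V_GS − V_TN)², so V_GS − V_TN = √(2 I_D / k_n) = √(2 × 11.8 / 6.08) = 1.97 V.
V_GS = 1.3 + 1.97 = 3.27 V.

V_GS = 3.27 V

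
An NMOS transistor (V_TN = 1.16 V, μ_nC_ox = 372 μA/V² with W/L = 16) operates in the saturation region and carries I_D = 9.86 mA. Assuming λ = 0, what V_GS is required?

V_GS = 2.98 V

k_n = μ_nC_ox · (W/L) = 5.952 mA/V².
In saturation I_D = ½ k_n (V_GS − V_TN)², so V_GS − V_TN = √(2 I_D / k_n) = √(2 × 9.86 / 5.952) = 1.82 V.
V_GS = 1.16 + 1.82 = 2.98 V.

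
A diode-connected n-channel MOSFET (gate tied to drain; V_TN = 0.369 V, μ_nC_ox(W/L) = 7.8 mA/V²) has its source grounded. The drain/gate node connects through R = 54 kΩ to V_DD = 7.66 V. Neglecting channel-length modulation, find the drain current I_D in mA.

With gate tied to drain, V_GS = V_DS ≥ V_GS − V_TN, so the device is in saturation.
KCL at the drain: ½ k_n (V_GS − V_TN)² = (V_DD − V_GS)/R.
Let x = V_GS − 0.369. Then 211 x² + x − 7.291 = 0, giving x = 0.184 V (positive root), so V_GS = 0.553 V.
I_D = (V_DD − V_GS)/R = (7.66 − 0.553) / 54 = 0.132 mA.

I_D = 0.132 mA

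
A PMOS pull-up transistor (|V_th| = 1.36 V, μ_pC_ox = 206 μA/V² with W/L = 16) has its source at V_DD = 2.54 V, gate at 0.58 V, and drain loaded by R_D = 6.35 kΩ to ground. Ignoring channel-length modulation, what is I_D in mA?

V_SG = V_DD − V_G = 2.54 − 0.58 = 1.96 V, so V_ov = 1.96 − 1.36 = 0.6 V.
k_p = μ_pC_ox · (W/L) = 3.296 mA/V².
Assume saturation: I_D = ½ k_p V_ov² = 0.5 × 3.296 × 0.6² = 0.593 mA, giving V_SD = V_DD − I_D R_D = 2.54 − 0.593 × 6.35 = -1.23 V.
But -1.23 V < V_ov = 0.6 V, so the device is actually in triode.
In triode I_D = k_p[V_ov V_SD − ½ V_SD²] and I_D = (V_DD − V_SD)/R_D. Equating: 10.5 V_SD² − 13.56 V_SD + 2.54 = 0, giving V_SD = 0.227 V (the root below V_ov).
I_D = (2.54 − 0.227) / 6.35 = 0.364 mA.

I_D = 0.364 mA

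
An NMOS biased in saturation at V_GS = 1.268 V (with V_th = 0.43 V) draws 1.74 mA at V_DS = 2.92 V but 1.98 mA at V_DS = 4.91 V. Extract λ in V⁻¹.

λ = 0.0869 V⁻¹

With V_GS fixed, I_D ∝ (1 + λ V_DS) in saturation, so I_D2/I_D1 = (1 + λ V_DS2)/(1 + λ V_DS1).
1.98/1.74 = 1.138 = (1 + 4.91 λ)/(1 + 2.92 λ).
Solving: λ (I_D1 V_DS2 − I_D2 V_DS1) = I_D2 − I_D1, so λ = (1.98 − 1.74) / (1.74 × 4.91 − 1.98 × 2.92) = 0.24 / 2.76 = 0.0869 V⁻¹.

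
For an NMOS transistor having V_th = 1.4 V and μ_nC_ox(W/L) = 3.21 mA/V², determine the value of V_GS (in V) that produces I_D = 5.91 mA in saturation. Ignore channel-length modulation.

V_GS = 3.32 V

In saturation I_D = ½ k_n (V_GS − V_th)², so V_GS − V_th = √(2 I_D / k_n) = √(2 × 5.91 / 3.21) = 1.92 V.
V_GS = 1.4 + 1.92 = 3.32 V.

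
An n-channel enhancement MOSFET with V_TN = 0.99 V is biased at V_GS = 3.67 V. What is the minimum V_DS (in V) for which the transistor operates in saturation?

The boundary between triode and saturation is V_DS = V_GS − V_TN = V_ov.
V_ov = 3.67 − 0.99 = 2.68 V.

V_DS,sat = 2.68 V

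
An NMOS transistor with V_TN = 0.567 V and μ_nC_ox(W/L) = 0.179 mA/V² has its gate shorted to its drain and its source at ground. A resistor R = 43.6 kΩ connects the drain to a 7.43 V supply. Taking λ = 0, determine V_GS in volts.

V_GS = 1.77 V

With gate tied to drain, V_GS = V_DS ≥ V_GS − V_TN, so the device is in saturation.
KCL at the drain: ½ k_n (V_GS − V_TN)² = (V_DD − V_GS)/R.
Let x = V_GS − 0.567. Then 3.9 x² + x − 6.863 = 0, giving x = 1.2 V (positive root), so V_GS = 1.77 V.
I_D = (V_DD − V_GS)/R = (7.43 − 1.77) / 43.6 = 0.13 mA.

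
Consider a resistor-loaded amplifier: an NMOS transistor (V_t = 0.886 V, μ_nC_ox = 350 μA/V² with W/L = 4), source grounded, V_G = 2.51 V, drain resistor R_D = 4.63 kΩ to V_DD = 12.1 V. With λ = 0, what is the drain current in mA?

V_GS = V_G = 2.51 V, so V_ov = 2.51 − 0.886 = 1.62 V.
k_n = μ_nC_ox · (W/L) = 1.4 mA/V².
Assume saturation: I_D = ½ k_n V_ov² = 0.5 × 1.4 × 1.62² = 1.85 mA, giving V_DS = V_DD − I_D R_D = 12.1 − 1.85 × 4.63 = 3.55 V.
V_DS = 3.55 V ≥ V_ov = 1.62 V, confirming saturation.

I_D = 1.85 mA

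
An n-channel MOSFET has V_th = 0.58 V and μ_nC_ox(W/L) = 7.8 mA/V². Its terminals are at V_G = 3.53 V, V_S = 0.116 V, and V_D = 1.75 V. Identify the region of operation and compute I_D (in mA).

Triode; I_D = 25.7 mA

V_GS = V_G − V_S = 3.53 − 0.116 = 3.41 V; V_DS = V_D − V_S = 1.75 − 0.116 = 1.63 V.
V_ov = V_GS − V_th = 3.41 − 0.58 = 2.83 V.
Since V_DS = 1.63 V < V_ov = 2.83 V, the device is in the triode region.
I_D = k_n [V_ov · V_DS − ½ V_DS²] = 7.8 × [2.83 × 1.63 − 0.5 × 1.63²] = 25.7 mA.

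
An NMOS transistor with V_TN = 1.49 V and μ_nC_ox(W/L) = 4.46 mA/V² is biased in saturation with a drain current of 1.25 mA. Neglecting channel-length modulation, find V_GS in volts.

V_GS = 2.24 V

In saturation I_D = ½ k_n (V_GS − V_TN)², so V_GS − V_TN = √(2 I_D / k_n) = √(2 × 1.25 / 4.46) = 0.749 V.
V_GS = 1.49 + 0.749 = 2.24 V.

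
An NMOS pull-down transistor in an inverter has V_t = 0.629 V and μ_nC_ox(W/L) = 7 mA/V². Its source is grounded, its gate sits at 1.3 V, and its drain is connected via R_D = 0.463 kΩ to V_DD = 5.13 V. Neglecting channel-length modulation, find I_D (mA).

I_D = 1.58 mA

V_GS = V_G = 1.3 V, so V_ov = 1.3 − 0.629 = 0.671 V.
Assume saturation: I_D = ½ k_n V_ov² = 0.5 × 7 × 0.671² = 1.58 mA, giving V_DS = V_DD − I_D R_D = 5.13 − 1.58 × 0.463 = 4.4 V.
V_DS = 4.4 V ≥ V_ov = 0.671 V, confirming saturation.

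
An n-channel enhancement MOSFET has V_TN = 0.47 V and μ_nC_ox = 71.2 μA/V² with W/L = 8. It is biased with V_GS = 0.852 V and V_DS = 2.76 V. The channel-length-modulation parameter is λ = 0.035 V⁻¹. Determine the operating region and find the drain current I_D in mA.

k_n = μ_nC_ox · (W/L) = 0.5696 mA/V².
V_ov = V_GS − V_TN = 0.852 − 0.47 = 0.382 V.
Since V_DS = 2.76 V ≥ V_ov = 0.382 V, the device is in saturation.
I_D = ½ k_n V_ov² (1 + λ V_DS) = 0.5 × 0.5696 × 0.382² × (1 + 0.035 × 2.76) = 0.0456 mA.

Saturation; I_D = 0.0456 mA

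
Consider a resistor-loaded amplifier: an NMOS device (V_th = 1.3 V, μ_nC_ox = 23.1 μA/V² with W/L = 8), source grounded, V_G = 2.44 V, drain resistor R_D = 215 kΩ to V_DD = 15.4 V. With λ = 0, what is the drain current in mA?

I_D = 0.0698 mA

V_GS = V_G = 2.44 V, so V_ov = 2.44 − 1.3 = 1.14 V.
k_n = μ_nC_ox · (W/L) = 0.1848 mA/V².
Assume saturation: I_D = ½ k_n V_ov² = 0.5 × 0.1848 × 1.14² = 0.12 mA, giving V_DS = V_DD − I_D R_D = 15.4 − 0.12 × 215 = -10.4 V.
But -10.4 V < V_ov = 1.14 V, so the device is actually in triode.
In triode I_D = k_n[V_ov V_DS − ½ V_DS²] and I_D = (V_DD − V_DS)/R_D. Equating: 19.9 V_DS² − 46.29 V_DS + 15.4 = 0, giving V_DS = 0.402 V (the root below V_ov).
I_D = (15.4 − 0.402) / 215 = 0.0698 mA.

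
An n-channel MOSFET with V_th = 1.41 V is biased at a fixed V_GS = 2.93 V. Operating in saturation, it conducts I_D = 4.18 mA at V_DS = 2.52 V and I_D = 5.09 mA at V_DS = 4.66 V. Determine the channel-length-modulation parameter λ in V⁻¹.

With V_GS fixed, I_D ∝ (1 + λ V_DS) in saturation, so I_D2/I_D1 = (1 + λ V_DS2)/(1 + λ V_DS1).
5.09/4.18 = 1.218 = (1 + 4.66 λ)/(1 + 2.52 λ).
Solving: λ (I_D1 V_DS2 − I_D2 V_DS1) = I_D2 − I_D1, so λ = (5.09 − 4.18) / (4.18 × 4.66 − 5.09 × 2.52) = 0.91 / 6.65 = 0.137 V⁻¹.

λ = 0.137 V⁻¹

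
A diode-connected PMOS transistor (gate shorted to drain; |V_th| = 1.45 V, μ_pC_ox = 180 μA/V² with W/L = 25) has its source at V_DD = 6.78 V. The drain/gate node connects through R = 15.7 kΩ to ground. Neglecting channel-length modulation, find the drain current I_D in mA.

With gate tied to drain, V_SG = V_SD ≥ V_SG − |V_th|, so the device is in saturation.
k_p = μ_pC_ox · (W/L) = 4.5 mA/V².
KCL at the drain: ½ k_p (V_SG − |V_th|)² = (V_DD − V_SG)/R.
Let x = V_SG − 1.45. Then 35.3 x² + x − 5.33 = 0, giving x = 0.375 V (positive root), so V_SG = 1.82 V.
I_D = (V_DD − V_SG)/R = (6.78 − 1.82) / 15.7 = 0.316 mA.

I_D = 0.316 mA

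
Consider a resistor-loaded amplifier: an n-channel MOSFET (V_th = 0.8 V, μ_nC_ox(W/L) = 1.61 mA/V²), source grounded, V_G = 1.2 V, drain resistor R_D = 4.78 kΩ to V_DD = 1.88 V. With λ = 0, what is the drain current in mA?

V_GS = V_G = 1.2 V, so V_ov = 1.2 − 0.8 = 0.4 V.
Assume saturation: I_D = ½ k_n V_ov² = 0.5 × 1.61 × 0.4² = 0.129 mA, giving V_DS = V_DD − I_D R_D = 1.88 − 0.129 × 4.78 = 1.26 V.
V_DS = 1.26 V ≥ V_ov = 0.4 V, confirming saturation.

I_D = 0.129 mA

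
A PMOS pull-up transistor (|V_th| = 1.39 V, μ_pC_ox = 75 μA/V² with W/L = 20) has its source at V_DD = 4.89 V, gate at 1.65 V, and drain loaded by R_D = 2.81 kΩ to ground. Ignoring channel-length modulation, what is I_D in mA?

I_D = 1.51 mA

V_SG = V_DD − V_G = 4.89 − 1.65 = 3.24 V, so V_ov = 3.24 − 1.39 = 1.85 V.
k_p = μ_pC_ox · (W/L) = 1.5 mA/V².
Assume saturation: I_D = ½ k_p V_ov² = 0.5 × 1.5 × 1.85² = 2.57 mA, giving V_SD = V_DD − I_D R_D = 4.89 − 2.57 × 2.81 = -2.32 V.
But -2.32 V < V_ov = 1.85 V, so the device is actually in triode.
In triode I_D = k_p[V_ov V_SD − ½ V_SD²] and I_D = (V_DD − V_SD)/R_D. Equating: 2.11 V_SD² − 8.798 V_SD + 4.89 = 0, giving V_SD = 0.66 V (the root below V_ov).
I_D = (4.89 − 0.66) / 2.81 = 1.51 mA.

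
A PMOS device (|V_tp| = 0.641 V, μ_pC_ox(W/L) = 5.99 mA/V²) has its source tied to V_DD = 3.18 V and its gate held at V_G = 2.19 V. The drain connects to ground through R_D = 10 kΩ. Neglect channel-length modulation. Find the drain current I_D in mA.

V_SG = V_DD − V_G = 3.18 − 2.19 = 0.99 V, so V_ov = 0.99 − 0.641 = 0.349 V.
Assume saturation: I_D = ½ k_p V_ov² = 0.5 × 5.99 × 0.349² = 0.365 mA, giving V_SD = V_DD − I_D R_D = 3.18 − 0.365 × 10 = -0.468 V.
But -0.468 V < V_ov = 0.349 V, so the device is actually in triode.
In triode I_D = k_p[V_ov V_SD − ½ V_SD²] and I_D = (V_DD − V_SD)/R_D. Equating: 30 V_SD² − 21.91 V_SD + 3.18 = 0, giving V_SD = 0.2 V (the root below V_ov).
I_D = (3.18 − 0.2) / 10 = 0.298 mA.

I_D = 0.298 mA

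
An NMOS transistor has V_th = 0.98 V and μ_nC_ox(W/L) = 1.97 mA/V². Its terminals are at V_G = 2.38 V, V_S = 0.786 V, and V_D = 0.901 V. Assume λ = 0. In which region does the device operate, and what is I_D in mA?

V_GS = V_G − V_S = 2.38 − 0.786 = 1.59 V; V_DS = V_D − V_S = 0.901 − 0.786 = 0.115 V.
V_ov = V_GS − V_th = 1.59 − 0.98 = 0.614 V.
Since V_DS = 0.115 V < V_ov = 0.614 V, the device is in the triode region.
I_D = k_n [V_ov · V_DS − ½ V_DS²] = 1.97 × [0.614 × 0.115 − 0.5 × 0.115²] = 0.126 mA.

Triode; I_D = 0.126 mA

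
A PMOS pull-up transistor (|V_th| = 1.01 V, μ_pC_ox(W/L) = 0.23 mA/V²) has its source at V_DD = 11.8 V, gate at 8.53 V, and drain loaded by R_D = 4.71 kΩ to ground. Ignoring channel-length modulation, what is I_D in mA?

I_D = 0.587 mA

V_SG = V_DD − V_G = 11.8 − 8.53 = 3.27 V, so V_ov = 3.27 − 1.01 = 2.26 V.
Assume saturation: I_D = ½ k_p V_ov² = 0.5 × 0.23 × 2.26² = 0.587 mA, giving V_SD = V_DD − I_D R_D = 11.8 − 0.587 × 4.71 = 9.03 V.
V_SD = 9.03 V ≥ V_ov = 2.26 V, confirming saturation.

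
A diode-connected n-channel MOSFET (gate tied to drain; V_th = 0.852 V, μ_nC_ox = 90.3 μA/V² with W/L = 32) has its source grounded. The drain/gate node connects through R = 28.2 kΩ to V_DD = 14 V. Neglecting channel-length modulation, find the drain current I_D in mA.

I_D = 0.447 mA

With gate tied to drain, V_GS = V_DS ≥ V_GS − V_th, so the device is in saturation.
k_n = μ_nC_ox · (W/L) = 2.89 mA/V².
KCL at the drain: ½ k_n (V_GS − V_th)² = (V_DD − V_GS)/R.
Let x = V_GS − 0.852. Then 40.7 x² + x − 13.15 = 0, giving x = 0.556 V (positive root), so V_GS = 1.41 V.
I_D = (V_DD − V_GS)/R = (14 − 1.41) / 28.2 = 0.447 mA.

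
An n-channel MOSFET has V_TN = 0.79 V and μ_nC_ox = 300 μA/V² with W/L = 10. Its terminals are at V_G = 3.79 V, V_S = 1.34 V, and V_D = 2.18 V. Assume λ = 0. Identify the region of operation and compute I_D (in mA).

V_GS = V_G − V_S = 3.79 − 1.34 = 2.45 V; V_DS = V_D − V_S = 2.18 − 1.34 = 0.84 V.
k_n = μ_nC_ox · (W/L) = 3 mA/V².
V_ov = V_GS − V_TN = 2.45 − 0.79 = 1.66 V.
Since V_DS = 0.84 V < V_ov = 1.66 V, the device is in the triode region.
I_D = k_n [V_ov · V_DS − ½ V_DS²] = 3 × [1.66 × 0.84 − 0.5 × 0.84²] = 3.12 mA.

Triode; I_D = 3.12 mA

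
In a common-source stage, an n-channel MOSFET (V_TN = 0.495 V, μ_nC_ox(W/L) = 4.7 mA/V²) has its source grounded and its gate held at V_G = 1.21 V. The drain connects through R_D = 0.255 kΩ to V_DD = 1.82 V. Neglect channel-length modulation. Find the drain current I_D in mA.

V_GS = V_G = 1.21 V, so V_ov = 1.21 − 0.495 = 0.715 V.
Assume saturation: I_D = ½ k_n V_ov² = 0.5 × 4.7 × 0.715² = 1.2 mA, giving V_DS = V_DD − I_D R_D = 1.82 − 1.2 × 0.255 = 1.51 V.
V_DS = 1.51 V ≥ V_ov = 0.715 V, confirming saturation.

I_D = 1.20 mA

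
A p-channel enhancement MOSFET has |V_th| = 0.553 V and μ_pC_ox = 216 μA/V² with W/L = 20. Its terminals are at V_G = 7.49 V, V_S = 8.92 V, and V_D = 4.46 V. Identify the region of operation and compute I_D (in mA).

Saturation; I_D = 1.66 mA

V_SG = V_S − V_G = 8.92 − 7.49 = 1.43 V; V_SD = V_S − V_D = 8.92 − 4.46 = 4.46 V.
k_p = μ_pC_ox · (W/L) = 4.32 mA/V².
V_ov = V_SG − |V_th| = 1.43 − 0.553 = 0.877 V.
Since V_SD = 4.46 V ≥ V_ov = 0.877 V, the device is in saturation.
I_D = ½ k_p V_ov² = 0.5 × 4.32 × 0.877² = 1.66 mA.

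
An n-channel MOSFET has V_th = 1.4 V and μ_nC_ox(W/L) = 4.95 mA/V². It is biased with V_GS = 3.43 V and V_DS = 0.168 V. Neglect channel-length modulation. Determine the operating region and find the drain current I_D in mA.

Triode; I_D = 1.62 mA

V_ov = V_GS − V_th = 3.43 − 1.4 = 2.03 V.
Since V_DS = 0.168 V < V_ov = 2.03 V, the device is in the triode region.
I_D = k_n [V_ov · V_DS − ½ V_DS²] = 4.95 × [2.03 × 0.168 − 0.5 × 0.168²] = 1.62 mA.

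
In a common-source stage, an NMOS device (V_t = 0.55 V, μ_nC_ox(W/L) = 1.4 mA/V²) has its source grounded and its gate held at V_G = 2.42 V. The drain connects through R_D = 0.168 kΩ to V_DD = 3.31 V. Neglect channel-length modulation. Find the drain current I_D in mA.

V_GS = V_G = 2.42 V, so V_ov = 2.42 − 0.55 = 1.87 V.
Assume saturation: I_D = ½ k_n V_ov² = 0.5 × 1.4 × 1.87² = 2.45 mA, giving V_DS = V_DD − I_D R_D = 3.31 − 2.45 × 0.168 = 2.9 V.
V_DS = 2.9 V ≥ V_ov = 1.87 V, confirming saturation.

I_D = 2.45 mA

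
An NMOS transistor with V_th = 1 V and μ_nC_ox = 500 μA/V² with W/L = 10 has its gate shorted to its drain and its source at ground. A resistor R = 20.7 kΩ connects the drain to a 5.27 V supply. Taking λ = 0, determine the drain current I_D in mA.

With gate tied to drain, V_GS = V_DS ≥ V_GS − V_th, so the device is in saturation.
k_n = μ_nC_ox · (W/L) = 5 mA/V².
KCL at the drain: ½ k_n (V_GS − V_th)² = (V_DD − V_GS)/R.
Let x = V_GS − 1. Then 51.8 x² + x − 4.27 = 0, giving x = 0.278 V (positive root), so V_GS = 1.28 V.
I_D = (V_DD − V_GS)/R = (5.27 − 1.28) / 20.7 = 0.193 mA.

I_D = 0.193 mA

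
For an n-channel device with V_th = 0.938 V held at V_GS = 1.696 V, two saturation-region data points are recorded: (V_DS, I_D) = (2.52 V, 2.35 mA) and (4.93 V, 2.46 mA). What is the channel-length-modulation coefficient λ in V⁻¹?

λ = 0.0204 V⁻¹

With V_GS fixed, I_D ∝ (1 + λ V_DS) in saturation, so I_D2/I_D1 = (1 + λ V_DS2)/(1 + λ V_DS1).
2.46/2.35 = 1.047 = (1 + 4.93 λ)/(1 + 2.52 λ).
Solving: λ (I_D1 V_DS2 − I_D2 V_DS1) = I_D2 − I_D1, so λ = (2.46 − 2.35) / (2.35 × 4.93 − 2.46 × 2.52) = 0.11 / 5.39 = 0.0204 V⁻¹.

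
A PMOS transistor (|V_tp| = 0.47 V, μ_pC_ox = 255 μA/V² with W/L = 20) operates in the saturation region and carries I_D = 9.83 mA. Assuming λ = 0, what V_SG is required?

V_SG = 2.43 V

k_p = μ_pC_ox · (W/L) = 5.1 mA/V².
In saturation I_D = ½ k_p (V_SG − |V_tp|)², so V_SG − |V_tp| = √(2 I_D / k_p) = √(2 × 9.83 / 5.1) = 1.96 V.
V_SG = 0.47 + 1.96 = 2.43 V.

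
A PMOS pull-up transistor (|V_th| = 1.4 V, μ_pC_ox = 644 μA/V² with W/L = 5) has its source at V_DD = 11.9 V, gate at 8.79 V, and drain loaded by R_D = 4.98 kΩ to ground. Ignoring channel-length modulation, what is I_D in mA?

V_SG = V_DD − V_G = 11.9 − 8.79 = 3.11 V, so V_ov = 3.11 − 1.4 = 1.71 V.
k_p = μ_pC_ox · (W/L) = 3.22 mA/V².
Assume saturation: I_D = ½ k_p V_ov² = 0.5 × 3.22 × 1.71² = 4.71 mA, giving V_SD = V_DD − I_D R_D = 11.9 − 4.71 × 4.98 = -11.5 V.
But -11.5 V < V_ov = 1.71 V, so the device is actually in triode.
In triode I_D = k_p[V_ov V_SD − ½ V_SD²] and I_D = (V_DD − V_SD)/R_D. Equating: 8.02 V_SD² − 28.42 V_SD + 11.9 = 0, giving V_SD = 0.485 V (the root below V_ov).
I_D = (11.9 − 0.485) / 4.98 = 2.29 mA.

I_D = 2.29 mA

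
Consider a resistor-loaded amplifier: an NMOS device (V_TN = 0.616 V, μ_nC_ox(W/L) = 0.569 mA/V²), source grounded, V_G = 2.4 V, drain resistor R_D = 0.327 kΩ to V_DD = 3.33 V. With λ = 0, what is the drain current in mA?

V_GS = V_G = 2.4 V, so V_ov = 2.4 − 0.616 = 1.78 V.
Assume saturation: I_D = ½ k_n V_ov² = 0.5 × 0.569 × 1.78² = 0.905 mA, giving V_DS = V_DD − I_D R_D = 3.33 − 0.905 × 0.327 = 3.03 V.
V_DS = 3.03 V ≥ V_ov = 1.78 V, confirming saturation.

I_D = 0.905 mA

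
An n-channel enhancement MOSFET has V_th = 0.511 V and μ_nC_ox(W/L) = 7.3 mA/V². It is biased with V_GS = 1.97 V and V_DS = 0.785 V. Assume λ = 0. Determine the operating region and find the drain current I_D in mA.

V_ov = V_GS − V_th = 1.97 − 0.511 = 1.46 V.
Since V_DS = 0.785 V < V_ov = 1.46 V, the device is in the triode region.
I_D = k_n [V_ov · V_DS − ½ V_DS²] = 7.3 × [1.46 × 0.785 − 0.5 × 0.785²] = 6.11 mA.

Triode; I_D = 6.11 mA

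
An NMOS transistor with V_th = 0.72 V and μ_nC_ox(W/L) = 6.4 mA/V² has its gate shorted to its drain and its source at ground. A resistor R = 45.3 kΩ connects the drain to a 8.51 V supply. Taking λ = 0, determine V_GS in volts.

With gate tied to drain, V_GS = V_DS ≥ V_GS − V_th, so the device is in saturation.
KCL at the drain: ½ k_n (V_GS − V_th)² = (V_DD − V_GS)/R.
Let x = V_GS − 0.72. Then 145 x² + x − 7.79 = 0, giving x = 0.228 V (positive root), so V_GS = 0.948 V.
I_D = (V_DD − V_GS)/R = (8.51 − 0.948) / 45.3 = 0.167 mA.

V_GS = 0.948 V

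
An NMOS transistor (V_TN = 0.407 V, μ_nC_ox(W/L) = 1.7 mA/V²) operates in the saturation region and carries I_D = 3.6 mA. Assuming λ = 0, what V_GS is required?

V_GS = 2.46 V

In saturation I_D = ½ k_n (V_GS − V_TN)², so V_GS − V_TN = √(2 I_D / k_n) = √(2 × 3.6 / 1.7) = 2.06 V.
V_GS = 0.407 + 2.06 = 2.46 V.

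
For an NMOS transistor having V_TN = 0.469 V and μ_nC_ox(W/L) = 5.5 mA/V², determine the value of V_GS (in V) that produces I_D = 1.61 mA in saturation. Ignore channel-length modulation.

In saturation I_D = ½ k_n (V_GS − V_TN)², so V_GS − V_TN = √(2 I_D / k_n) = √(2 × 1.61 / 5.5) = 0.765 V.
V_GS = 0.469 + 0.765 = 1.23 V.

V_GS = 1.23 V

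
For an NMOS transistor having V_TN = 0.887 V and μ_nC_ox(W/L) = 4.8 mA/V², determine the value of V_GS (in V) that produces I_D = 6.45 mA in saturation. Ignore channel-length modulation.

V_GS = 2.53 V

In saturation I_D = ½ k_n (V_GS − V_TN)², so V_GS − V_TN = √(2 I_D / k_n) = √(2 × 6.45 / 4.8) = 1.64 V.
V_GS = 0.887 + 1.64 = 2.53 V.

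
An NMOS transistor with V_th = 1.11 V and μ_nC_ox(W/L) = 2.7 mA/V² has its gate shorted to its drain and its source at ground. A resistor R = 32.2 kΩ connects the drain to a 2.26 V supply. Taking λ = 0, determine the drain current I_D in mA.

With gate tied to drain, V_GS = V_DS ≥ V_GS − V_th, so the device is in saturation.
KCL at the drain: ½ k_n (V_GS − V_th)² = (V_DD − V_GS)/R.
Let x = V_GS − 1.11. Then 43.5 x² + x − 1.15 = 0, giving x = 0.152 V (positive root), so V_GS = 1.26 V.
I_D = (V_DD − V_GS)/R = (2.26 − 1.26) / 32.2 = 0.031 mA.

I_D = 0.0310 mA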